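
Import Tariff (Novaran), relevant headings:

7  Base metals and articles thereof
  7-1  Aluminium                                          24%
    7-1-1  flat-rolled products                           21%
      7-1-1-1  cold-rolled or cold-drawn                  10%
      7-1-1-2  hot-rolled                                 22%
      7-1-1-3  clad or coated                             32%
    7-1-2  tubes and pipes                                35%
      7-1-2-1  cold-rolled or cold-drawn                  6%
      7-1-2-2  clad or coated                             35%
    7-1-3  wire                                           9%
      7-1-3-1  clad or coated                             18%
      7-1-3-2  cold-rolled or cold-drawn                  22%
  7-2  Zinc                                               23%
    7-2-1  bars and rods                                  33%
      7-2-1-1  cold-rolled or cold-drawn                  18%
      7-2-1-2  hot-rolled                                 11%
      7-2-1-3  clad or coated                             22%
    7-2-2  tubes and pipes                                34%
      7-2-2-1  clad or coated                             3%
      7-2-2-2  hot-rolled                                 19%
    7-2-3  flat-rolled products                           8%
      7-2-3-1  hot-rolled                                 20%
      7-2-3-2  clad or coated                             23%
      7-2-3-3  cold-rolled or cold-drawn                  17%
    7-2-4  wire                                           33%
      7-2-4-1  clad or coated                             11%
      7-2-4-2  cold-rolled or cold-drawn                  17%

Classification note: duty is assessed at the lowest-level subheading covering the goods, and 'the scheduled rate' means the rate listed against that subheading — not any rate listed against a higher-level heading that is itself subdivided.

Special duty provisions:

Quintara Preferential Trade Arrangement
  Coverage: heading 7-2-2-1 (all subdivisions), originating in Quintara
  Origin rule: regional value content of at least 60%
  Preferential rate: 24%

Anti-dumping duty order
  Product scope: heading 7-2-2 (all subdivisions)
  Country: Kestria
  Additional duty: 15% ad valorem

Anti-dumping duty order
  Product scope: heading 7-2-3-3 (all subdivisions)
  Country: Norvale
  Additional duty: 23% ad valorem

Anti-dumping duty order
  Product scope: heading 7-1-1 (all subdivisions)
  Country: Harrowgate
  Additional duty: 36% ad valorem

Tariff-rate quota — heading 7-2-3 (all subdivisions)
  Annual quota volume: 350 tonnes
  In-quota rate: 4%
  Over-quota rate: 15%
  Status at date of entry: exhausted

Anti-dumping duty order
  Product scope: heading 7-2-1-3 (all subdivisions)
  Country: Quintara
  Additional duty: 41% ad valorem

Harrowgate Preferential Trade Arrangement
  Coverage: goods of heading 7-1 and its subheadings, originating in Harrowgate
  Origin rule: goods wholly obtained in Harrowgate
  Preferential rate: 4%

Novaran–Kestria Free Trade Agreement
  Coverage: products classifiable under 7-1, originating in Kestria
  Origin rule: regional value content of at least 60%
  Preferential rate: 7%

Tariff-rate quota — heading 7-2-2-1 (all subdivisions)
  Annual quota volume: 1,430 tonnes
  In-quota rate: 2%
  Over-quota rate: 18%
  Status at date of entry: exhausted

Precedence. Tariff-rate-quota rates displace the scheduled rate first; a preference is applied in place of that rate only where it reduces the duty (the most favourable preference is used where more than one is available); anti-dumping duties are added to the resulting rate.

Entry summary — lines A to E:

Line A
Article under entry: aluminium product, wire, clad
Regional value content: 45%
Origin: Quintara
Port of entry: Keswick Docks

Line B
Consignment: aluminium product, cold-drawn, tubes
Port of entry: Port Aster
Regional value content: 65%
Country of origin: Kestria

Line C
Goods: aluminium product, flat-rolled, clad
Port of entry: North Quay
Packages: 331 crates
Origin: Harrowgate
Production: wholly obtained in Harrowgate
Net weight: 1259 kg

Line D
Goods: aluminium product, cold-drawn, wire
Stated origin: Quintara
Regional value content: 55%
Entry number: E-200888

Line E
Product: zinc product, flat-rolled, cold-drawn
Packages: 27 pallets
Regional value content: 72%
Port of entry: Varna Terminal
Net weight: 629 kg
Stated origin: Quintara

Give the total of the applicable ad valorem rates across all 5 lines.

101%

Line A: aluminium → 7-1; wire → 7-1-3; clad → 7-1-3-1. Scheduled 18%. Quintara agreement on 7-2-2-1: 7-1-3-1 not covered. → 18%.
Line B: aluminium → 7-1; tubes → 7-1-2; cold-drawn → 7-1-2-1. Scheduled 6%. Kestria agreement on 7-1: RVC ≥ 60% → 7% available; preference 7% not lower than 6% → no reduction. → 6%.
Line C: aluminium → 7-1; flat-rolled → 7-1-1; clad → 7-1-1-3. Scheduled 32%. Harrowgate agreement on 7-1: wholly obtained → 4% available; preferential 4%; anti-dumping (Harrowgate, 7-1-1): +36%; total 4% + 36% = 40%. → 40%.
Line D: aluminium → 7-1; wire → 7-1-3; cold-drawn → 7-1-3-2. Scheduled 22%. Quintara agreement on 7-2-2-1: 7-1-3-2 not covered. → 22%.
Line E: zinc → 7-2; flat-rolled → 7-2-3; cold-drawn → 7-2-3-3. Scheduled 17%. quota on 7-2-3 exhausted → over-quota 15%; Quintara agreement on 7-2-2-1: 7-2-3-3 not covered. → 15%.
Sum: 18% + 6% + 40% + 22% + 15% = 101%.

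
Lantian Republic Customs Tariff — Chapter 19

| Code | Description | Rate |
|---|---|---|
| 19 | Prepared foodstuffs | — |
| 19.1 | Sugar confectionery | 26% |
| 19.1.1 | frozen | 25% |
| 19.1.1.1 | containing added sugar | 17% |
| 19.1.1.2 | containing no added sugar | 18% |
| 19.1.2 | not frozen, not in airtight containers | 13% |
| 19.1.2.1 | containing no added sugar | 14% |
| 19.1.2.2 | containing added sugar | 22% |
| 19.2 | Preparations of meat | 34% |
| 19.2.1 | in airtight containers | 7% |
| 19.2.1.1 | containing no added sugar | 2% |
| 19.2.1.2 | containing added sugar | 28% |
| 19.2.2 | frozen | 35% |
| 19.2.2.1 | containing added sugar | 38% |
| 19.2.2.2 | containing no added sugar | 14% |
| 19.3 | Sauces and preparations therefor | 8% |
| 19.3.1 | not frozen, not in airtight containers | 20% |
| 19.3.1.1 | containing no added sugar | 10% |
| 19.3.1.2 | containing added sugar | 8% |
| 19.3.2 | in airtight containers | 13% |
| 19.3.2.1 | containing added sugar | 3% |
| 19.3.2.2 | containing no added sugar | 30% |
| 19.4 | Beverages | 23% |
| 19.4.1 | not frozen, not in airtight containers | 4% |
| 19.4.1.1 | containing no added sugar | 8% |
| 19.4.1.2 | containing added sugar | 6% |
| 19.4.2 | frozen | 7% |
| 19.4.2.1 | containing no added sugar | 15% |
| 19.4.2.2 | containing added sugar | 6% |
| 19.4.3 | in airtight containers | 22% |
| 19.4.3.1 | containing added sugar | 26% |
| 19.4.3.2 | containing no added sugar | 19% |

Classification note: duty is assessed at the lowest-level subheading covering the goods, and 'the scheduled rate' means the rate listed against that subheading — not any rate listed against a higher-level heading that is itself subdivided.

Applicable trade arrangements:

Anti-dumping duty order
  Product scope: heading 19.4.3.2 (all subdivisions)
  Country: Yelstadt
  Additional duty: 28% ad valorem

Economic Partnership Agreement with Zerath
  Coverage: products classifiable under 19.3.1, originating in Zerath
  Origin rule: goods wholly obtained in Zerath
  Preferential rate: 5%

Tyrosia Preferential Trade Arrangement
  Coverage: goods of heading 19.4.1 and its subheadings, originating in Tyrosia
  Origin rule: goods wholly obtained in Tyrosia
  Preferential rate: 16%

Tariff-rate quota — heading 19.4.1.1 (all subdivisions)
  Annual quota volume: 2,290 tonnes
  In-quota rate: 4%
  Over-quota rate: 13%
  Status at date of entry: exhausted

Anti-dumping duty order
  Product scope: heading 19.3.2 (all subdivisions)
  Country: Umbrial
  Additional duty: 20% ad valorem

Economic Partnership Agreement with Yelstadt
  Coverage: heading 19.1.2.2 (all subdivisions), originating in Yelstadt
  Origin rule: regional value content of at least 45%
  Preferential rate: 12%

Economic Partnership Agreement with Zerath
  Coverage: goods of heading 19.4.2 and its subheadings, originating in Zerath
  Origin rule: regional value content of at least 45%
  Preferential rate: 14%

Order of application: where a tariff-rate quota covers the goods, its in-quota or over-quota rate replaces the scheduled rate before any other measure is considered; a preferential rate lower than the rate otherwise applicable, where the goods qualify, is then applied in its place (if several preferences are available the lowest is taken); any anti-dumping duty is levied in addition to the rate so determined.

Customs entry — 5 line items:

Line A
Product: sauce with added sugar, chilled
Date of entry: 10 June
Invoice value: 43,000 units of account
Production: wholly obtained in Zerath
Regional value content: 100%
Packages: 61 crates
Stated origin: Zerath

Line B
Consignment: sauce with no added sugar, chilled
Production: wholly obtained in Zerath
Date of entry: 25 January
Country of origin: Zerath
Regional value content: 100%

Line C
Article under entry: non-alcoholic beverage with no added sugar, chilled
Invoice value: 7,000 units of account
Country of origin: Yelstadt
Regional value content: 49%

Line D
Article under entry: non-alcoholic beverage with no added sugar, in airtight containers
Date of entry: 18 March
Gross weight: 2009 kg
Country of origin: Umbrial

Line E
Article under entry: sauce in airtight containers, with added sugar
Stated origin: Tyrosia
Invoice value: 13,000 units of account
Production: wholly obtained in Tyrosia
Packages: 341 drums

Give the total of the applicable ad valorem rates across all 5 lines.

Line A: sauce → 19.3; chilled → 19.3.1; with added sugar → 19.3.1.2. Scheduled 8%. Zerath agreement on 19.3.1: wholly obtained → 5% available; Zerath agreement on 19.4.2: 19.3.1.2 not covered; preferential 5%. → 5%.
Line B: sauce → 19.3; chilled → 19.3.1; with no added sugar → 19.3.1.1. Scheduled 10%. Zerath agreement on 19.3.1: wholly obtained → 5% available; Zerath agreement on 19.4.2: 19.3.1.1 not covered; preferential 5%. → 5%.
Line C: non-alcoholic beverage → 19.4; chilled → 19.4.1; with no added sugar → 19.4.1.1. Scheduled 8%. quota on 19.4.1.1 exhausted → over-quota 13%; Yelstadt agreement on 19.1.2.2: 19.4.1.1 not covered. → 13%.
Line D: non-alcoholic beverage → 19.4; in airtight containers → 19.4.3; with no added sugar → 19.4.3.2. Scheduled 19%. No special measure applies. → 19%.
Line E: sauce → 19.3; in airtight containers → 19.3.2; with added sugar → 19.3.2.1. Scheduled 3%. Tyrosia agreement on 19.4.1: 19.3.2.1 not covered. → 3%.
Sum: 5% + 5% + 13% + 19% + 3% = 45%.

45%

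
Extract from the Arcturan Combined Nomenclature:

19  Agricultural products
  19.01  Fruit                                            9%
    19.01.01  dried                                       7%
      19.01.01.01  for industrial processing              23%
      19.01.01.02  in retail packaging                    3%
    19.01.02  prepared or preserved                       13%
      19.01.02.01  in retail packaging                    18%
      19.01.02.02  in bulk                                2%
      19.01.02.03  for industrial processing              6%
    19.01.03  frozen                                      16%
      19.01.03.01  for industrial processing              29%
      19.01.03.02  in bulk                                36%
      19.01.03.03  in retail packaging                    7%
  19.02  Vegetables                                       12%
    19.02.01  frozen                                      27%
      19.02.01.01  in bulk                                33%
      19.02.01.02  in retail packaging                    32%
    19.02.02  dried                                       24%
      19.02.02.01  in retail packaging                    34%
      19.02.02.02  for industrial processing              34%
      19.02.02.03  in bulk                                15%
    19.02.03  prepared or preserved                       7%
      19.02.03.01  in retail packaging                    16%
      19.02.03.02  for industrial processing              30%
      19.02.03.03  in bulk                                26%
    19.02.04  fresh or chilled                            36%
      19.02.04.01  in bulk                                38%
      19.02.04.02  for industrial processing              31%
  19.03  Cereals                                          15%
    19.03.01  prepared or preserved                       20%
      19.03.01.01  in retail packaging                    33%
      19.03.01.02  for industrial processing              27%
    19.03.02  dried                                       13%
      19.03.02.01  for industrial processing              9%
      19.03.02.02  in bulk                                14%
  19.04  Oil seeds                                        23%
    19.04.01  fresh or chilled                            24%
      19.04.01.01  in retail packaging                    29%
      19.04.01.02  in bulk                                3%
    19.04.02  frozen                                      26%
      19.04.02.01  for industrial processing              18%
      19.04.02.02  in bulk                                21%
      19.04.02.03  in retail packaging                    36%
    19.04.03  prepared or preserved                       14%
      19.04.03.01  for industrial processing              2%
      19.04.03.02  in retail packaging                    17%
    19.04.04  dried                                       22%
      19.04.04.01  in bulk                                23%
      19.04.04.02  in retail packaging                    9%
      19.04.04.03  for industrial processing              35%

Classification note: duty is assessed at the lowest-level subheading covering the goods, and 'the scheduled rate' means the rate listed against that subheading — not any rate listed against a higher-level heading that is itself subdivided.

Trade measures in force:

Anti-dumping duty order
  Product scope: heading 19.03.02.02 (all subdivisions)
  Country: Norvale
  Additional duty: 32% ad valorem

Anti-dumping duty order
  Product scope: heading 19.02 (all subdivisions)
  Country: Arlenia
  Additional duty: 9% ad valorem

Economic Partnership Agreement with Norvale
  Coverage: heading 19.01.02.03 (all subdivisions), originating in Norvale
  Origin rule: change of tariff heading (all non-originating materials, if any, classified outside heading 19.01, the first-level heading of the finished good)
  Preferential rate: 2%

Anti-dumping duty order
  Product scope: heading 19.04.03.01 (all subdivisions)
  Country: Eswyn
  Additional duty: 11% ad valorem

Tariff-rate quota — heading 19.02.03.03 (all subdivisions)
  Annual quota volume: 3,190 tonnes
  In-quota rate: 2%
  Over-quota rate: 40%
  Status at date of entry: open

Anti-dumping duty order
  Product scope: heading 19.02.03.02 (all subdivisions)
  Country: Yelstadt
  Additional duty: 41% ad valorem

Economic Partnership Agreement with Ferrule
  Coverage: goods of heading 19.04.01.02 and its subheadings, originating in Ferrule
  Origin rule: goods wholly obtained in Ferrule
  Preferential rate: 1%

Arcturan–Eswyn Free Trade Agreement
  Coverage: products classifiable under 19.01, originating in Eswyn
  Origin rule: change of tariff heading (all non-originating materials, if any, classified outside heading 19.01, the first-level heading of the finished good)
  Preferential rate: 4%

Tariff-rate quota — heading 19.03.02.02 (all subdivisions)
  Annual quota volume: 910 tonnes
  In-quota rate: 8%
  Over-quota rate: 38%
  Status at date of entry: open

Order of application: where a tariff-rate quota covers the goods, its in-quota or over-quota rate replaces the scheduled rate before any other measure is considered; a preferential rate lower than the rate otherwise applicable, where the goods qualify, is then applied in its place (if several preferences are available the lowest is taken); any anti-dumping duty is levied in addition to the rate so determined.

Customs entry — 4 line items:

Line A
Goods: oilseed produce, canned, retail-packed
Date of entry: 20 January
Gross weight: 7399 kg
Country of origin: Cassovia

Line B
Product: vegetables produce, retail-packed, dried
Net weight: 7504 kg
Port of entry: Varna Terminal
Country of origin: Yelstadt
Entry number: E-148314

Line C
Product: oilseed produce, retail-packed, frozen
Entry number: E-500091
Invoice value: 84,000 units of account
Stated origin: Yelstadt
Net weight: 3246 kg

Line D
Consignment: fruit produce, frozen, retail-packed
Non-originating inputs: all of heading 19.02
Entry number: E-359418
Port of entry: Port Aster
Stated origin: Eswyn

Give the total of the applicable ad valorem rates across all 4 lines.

Line A: oilseed → 19.04; canned → 19.04.03; retail-packed → 19.04.03.02. Scheduled 17%. No special measure applies. → 17%.
Line B: vegetables → 19.02; dried → 19.02.02; retail-packed → 19.02.02.01. Scheduled 34%. No special measure applies. → 34%.
Line C: oilseed → 19.04; frozen → 19.04.02; retail-packed → 19.04.02.03. Scheduled 36%. No special measure applies. → 36%.
Line D: fruit → 19.01; frozen → 19.01.03; retail-packed → 19.01.03.03. Scheduled 7%. Eswyn agreement on 19.01: CTH met → 4% available; preferential 4%. → 4%.
Sum: 17% + 34% + 36% + 4% = 91%.

91%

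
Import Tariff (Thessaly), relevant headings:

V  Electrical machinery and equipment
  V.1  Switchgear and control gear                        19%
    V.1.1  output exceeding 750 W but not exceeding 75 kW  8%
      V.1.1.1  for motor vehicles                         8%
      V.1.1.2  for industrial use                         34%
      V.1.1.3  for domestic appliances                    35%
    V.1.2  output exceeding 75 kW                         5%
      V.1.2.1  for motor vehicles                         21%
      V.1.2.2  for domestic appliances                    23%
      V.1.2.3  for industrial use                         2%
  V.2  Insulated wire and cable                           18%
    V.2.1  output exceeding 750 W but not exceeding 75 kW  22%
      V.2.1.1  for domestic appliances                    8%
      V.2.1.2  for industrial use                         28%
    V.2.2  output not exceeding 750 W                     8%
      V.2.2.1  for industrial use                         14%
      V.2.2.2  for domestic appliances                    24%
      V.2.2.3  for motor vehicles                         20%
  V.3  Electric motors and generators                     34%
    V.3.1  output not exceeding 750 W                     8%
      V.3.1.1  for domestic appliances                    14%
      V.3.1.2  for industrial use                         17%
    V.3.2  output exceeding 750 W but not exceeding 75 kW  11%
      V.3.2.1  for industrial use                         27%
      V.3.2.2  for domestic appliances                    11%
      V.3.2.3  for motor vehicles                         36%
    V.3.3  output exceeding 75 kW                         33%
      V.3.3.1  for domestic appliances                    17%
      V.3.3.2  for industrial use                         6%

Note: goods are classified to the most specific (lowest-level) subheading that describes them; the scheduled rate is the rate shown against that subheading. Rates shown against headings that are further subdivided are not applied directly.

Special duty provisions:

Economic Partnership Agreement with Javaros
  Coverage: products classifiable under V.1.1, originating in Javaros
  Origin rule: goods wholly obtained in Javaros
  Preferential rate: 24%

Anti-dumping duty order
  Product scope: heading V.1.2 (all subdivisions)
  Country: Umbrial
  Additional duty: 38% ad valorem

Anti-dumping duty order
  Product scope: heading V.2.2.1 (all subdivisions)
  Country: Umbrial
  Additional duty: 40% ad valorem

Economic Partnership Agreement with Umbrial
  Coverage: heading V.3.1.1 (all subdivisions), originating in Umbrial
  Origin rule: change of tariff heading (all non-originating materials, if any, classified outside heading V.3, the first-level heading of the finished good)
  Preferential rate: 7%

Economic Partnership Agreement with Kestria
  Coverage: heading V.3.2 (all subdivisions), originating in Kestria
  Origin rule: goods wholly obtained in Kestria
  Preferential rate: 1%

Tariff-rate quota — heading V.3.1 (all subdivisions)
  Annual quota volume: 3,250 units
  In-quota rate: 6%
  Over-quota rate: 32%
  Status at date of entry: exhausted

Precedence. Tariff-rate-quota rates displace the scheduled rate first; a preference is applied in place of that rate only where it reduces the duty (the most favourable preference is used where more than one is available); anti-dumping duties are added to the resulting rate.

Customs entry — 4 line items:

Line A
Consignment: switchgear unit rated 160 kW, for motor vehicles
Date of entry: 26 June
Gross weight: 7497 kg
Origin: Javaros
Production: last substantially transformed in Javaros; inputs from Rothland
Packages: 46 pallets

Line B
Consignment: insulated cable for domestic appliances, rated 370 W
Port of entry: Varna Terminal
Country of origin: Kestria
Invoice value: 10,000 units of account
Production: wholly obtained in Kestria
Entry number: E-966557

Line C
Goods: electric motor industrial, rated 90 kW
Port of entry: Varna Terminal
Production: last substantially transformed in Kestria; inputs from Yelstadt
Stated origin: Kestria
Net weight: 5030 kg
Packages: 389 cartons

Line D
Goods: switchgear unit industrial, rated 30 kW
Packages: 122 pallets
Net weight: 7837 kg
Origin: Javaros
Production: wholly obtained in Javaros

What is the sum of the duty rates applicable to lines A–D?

75%

Line A: switchgear unit → V.1; rated 160 kW → V.1.2; for motor vehicles → V.1.2.1. Scheduled 21%. Javaros agreement on V.1.1: V.1.2.1 not covered. → 21%.
Line B: insulated cable → V.2; rated 370 W → V.2.2; for domestic appliances → V.2.2.2. Scheduled 24%. Kestria agreement on V.3.2: V.2.2.2 not covered. → 24%.
Line C: electric motor → V.3; rated 90 kW → V.3.3; industrial → V.3.3.2. Scheduled 6%. Kestria agreement on V.3.2: V.3.3.2 not covered. → 6%.
Line D: switchgear unit → V.1; rated 30 kW → V.1.1; industrial → V.1.1.2. Scheduled 34%. Javaros agreement on V.1.1: wholly obtained → 24% available; preferential 24%. → 24%.
Sum: 21% + 24% + 6% + 24% = 75%.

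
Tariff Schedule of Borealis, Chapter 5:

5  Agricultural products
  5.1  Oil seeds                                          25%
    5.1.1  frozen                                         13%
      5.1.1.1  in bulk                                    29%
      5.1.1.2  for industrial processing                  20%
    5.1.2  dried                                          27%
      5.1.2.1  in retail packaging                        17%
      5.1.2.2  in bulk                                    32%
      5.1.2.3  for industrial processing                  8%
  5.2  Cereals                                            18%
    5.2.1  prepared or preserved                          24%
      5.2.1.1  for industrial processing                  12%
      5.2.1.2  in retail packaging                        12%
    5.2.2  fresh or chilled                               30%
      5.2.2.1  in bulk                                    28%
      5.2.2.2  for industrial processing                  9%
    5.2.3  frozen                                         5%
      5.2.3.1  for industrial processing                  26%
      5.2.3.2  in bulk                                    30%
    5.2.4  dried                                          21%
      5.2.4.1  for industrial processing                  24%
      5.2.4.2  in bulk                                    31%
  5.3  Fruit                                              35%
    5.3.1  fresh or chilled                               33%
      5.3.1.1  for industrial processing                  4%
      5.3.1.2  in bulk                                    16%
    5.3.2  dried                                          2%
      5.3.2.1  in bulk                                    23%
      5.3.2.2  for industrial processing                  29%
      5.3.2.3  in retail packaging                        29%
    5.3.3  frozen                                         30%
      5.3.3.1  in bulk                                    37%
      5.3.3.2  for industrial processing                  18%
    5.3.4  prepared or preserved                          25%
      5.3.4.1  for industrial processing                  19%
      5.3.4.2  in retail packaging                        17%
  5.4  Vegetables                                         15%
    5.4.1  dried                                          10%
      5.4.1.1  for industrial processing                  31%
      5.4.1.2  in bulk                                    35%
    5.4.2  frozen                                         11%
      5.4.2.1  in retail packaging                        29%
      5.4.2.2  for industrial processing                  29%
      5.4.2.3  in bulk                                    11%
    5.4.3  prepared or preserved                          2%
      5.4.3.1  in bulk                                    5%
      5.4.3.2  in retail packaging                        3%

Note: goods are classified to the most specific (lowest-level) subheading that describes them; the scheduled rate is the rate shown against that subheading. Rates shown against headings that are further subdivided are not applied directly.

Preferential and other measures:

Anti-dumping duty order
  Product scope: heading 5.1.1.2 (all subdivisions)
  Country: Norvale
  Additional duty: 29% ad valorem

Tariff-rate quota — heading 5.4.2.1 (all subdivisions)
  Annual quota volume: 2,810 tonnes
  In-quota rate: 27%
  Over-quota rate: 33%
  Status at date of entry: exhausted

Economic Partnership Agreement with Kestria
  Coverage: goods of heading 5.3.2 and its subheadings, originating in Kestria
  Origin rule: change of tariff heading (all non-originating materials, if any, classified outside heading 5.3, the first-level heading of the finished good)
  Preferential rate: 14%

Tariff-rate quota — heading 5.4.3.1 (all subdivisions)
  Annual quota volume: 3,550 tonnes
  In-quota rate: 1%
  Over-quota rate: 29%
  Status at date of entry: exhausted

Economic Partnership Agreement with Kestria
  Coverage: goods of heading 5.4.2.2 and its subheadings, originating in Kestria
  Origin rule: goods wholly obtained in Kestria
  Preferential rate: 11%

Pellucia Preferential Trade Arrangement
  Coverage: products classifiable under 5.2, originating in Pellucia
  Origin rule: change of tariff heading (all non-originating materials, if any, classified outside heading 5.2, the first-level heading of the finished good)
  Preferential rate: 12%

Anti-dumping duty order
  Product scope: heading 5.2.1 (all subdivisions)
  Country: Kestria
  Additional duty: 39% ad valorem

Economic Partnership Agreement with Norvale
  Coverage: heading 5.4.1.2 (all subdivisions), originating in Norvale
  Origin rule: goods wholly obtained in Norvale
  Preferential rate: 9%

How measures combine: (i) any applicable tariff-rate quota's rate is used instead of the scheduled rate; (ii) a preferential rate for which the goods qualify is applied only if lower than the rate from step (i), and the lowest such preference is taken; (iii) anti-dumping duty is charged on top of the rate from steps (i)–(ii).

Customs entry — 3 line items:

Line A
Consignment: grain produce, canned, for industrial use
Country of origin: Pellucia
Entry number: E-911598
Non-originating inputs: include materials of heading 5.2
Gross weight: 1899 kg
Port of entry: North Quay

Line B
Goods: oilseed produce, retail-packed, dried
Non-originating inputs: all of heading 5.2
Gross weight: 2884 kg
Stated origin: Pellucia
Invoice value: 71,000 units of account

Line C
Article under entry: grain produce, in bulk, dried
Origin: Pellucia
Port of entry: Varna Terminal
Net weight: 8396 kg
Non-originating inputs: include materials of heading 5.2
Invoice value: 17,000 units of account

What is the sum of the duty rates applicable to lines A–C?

Line A: grain → 5.2; canned → 5.2.1; for industrial use → 5.2.1.1. Scheduled 12%. Pellucia agreement on 5.2: CTH not met. → 12%.
Line B: oilseed → 5.1; dried → 5.1.2; retail-packed → 5.1.2.1. Scheduled 17%. Pellucia agreement on 5.2: 5.1.2.1 not covered. → 17%.
Line C: grain → 5.2; dried → 5.2.4; in bulk → 5.2.4.2. Scheduled 31%. Pellucia agreement on 5.2: CTH not met. → 31%.
Sum: 12% + 17% + 31% = 60%.

60%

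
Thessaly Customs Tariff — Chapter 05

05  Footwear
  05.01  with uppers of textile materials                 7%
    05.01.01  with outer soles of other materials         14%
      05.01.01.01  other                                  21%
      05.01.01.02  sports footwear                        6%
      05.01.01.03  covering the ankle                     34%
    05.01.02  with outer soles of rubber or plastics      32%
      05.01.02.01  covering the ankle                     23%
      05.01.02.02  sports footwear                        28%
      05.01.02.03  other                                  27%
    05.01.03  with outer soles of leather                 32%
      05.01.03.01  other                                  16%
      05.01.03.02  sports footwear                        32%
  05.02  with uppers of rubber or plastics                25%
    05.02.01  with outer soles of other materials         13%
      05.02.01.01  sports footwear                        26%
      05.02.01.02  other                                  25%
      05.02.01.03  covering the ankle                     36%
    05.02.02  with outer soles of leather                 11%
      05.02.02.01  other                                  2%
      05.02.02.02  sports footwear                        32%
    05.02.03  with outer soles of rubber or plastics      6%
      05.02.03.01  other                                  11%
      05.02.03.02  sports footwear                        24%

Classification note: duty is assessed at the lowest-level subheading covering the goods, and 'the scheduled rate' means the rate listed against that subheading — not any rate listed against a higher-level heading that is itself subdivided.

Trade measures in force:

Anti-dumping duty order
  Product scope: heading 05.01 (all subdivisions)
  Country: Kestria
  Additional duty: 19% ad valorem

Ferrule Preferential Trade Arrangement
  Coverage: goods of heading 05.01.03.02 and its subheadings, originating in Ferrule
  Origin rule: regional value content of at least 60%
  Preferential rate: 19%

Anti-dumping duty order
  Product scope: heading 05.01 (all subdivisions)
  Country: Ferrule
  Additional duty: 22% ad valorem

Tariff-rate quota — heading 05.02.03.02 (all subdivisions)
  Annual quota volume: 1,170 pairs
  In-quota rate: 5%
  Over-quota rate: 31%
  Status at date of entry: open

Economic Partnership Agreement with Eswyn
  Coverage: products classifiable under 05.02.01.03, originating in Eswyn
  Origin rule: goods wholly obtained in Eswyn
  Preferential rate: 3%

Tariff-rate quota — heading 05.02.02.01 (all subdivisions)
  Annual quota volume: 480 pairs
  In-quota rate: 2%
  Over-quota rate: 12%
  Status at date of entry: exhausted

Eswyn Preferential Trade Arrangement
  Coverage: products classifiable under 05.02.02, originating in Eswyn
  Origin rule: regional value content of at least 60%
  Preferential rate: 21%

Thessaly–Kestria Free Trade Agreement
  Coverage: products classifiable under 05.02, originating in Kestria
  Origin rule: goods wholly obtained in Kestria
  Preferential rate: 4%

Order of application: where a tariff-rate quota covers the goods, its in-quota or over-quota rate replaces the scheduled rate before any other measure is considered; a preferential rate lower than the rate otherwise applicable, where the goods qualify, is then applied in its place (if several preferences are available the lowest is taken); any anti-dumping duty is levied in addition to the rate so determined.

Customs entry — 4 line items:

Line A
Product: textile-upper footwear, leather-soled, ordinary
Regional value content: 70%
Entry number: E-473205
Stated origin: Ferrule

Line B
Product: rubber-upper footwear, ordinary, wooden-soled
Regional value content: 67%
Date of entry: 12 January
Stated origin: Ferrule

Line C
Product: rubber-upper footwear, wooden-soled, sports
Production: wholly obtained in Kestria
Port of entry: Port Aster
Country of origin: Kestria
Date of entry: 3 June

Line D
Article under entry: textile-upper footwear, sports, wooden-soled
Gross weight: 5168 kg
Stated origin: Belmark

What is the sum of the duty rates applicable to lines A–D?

Line A: textile-upper → 05.01; leather-soled → 05.01.03; ordinary → 05.01.03.01. Scheduled 16%. Ferrule agreement on 05.01.03.02: 05.01.03.01 not covered; anti-dumping (Ferrule, 05.01): +22%; total 16% + 22% = 38%. → 38%.
Line B: rubber-upper → 05.02; wooden-soled → 05.02.01; ordinary → 05.02.01.02. Scheduled 25%. Ferrule agreement on 05.01.03.02: 05.02.01.02 not covered. → 25%.
Line C: rubber-upper → 05.02; wooden-soled → 05.02.01; sports → 05.02.01.01. Scheduled 26%. Kestria agreement on 05.02: wholly obtained → 4% available; preferential 4%. → 4%.
Line D: textile-upper → 05.01; wooden-soled → 05.01.01; sports → 05.01.01.02. Scheduled 6%. No special measure applies. → 6%.
Sum: 38% + 25% + 4% + 6% = 73%.

73%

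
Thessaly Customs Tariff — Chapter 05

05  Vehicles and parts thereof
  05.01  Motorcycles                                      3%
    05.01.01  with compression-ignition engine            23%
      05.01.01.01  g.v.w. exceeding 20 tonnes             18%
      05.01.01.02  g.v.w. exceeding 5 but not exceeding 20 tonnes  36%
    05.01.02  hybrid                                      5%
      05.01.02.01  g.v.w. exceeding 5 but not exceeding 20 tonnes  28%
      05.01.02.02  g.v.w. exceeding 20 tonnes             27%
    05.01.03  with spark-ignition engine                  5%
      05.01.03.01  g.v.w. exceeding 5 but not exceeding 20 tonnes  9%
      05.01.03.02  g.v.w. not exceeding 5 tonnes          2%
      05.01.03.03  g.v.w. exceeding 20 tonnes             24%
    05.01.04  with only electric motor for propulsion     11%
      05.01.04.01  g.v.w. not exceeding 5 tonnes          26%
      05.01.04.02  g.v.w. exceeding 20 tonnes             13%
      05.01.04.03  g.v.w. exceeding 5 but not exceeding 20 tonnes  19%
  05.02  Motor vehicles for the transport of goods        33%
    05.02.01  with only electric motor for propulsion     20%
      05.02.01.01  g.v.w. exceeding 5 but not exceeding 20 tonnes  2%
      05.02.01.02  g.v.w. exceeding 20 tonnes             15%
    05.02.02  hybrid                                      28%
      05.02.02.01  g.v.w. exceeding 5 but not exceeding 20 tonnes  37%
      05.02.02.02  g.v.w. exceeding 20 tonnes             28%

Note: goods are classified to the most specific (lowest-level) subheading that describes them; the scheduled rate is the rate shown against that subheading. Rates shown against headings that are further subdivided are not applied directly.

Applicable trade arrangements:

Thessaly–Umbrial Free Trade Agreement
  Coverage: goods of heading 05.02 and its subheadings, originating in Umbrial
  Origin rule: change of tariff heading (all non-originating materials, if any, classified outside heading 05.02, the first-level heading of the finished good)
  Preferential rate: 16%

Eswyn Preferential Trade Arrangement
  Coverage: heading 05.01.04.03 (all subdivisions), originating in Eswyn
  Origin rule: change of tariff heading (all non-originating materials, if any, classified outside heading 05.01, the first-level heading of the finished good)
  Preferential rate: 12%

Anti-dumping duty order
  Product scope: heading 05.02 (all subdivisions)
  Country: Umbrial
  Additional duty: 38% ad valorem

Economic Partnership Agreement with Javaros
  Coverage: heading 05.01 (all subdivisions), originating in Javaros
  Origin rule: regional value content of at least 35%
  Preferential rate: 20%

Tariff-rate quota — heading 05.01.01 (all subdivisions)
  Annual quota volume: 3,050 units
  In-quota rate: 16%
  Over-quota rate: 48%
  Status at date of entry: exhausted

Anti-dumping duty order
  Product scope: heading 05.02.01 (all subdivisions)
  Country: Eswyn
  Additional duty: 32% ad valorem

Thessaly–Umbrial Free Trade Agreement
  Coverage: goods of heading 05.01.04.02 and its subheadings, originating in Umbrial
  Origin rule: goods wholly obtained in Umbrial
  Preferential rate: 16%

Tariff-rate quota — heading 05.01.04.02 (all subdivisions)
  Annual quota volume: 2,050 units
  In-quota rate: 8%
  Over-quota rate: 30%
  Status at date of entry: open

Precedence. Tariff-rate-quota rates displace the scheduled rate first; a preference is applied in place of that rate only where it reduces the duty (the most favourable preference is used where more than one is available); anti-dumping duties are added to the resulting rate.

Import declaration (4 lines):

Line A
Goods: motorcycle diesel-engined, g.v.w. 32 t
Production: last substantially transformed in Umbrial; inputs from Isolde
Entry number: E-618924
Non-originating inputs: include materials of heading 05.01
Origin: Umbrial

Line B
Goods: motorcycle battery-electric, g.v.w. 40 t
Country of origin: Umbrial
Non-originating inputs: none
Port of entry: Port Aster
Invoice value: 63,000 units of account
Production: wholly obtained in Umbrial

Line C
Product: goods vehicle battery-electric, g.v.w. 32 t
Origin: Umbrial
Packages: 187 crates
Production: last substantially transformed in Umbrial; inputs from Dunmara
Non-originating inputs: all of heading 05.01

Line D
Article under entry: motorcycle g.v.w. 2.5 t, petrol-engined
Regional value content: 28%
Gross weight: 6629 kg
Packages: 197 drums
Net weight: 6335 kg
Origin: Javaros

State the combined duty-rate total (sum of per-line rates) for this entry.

111%

Line A: motorcycle → 05.01; diesel-engined → 05.01.01; g.v.w. 32 t → 05.01.01.01. Scheduled 18%. quota on 05.01.01 exhausted → over-quota 48%; Umbrial agreement on 05.02: 05.01.01.01 not covered; Umbrial agreement on 05.01.04.02: 05.01.01.01 not covered. → 48%.
Line B: motorcycle → 05.01; battery-electric → 05.01.04; g.v.w. 40 t → 05.01.04.02. Scheduled 13%. quota on 05.01.04.02 open → in-quota 8%; Umbrial agreement on 05.02: 05.01.04.02 not covered; Umbrial agreement on 05.01.04.02: wholly obtained → 16% available; preference 16% not lower than 8% → no reduction. → 8%.
Line C: goods vehicle → 05.02; battery-electric → 05.02.01; g.v.w. 32 t → 05.02.01.02. Scheduled 15%. Umbrial agreement on 05.02: CTH met → 16% available; Umbrial agreement on 05.01.04.02: 05.02.01.02 not covered; preference 16% not lower than 15% → no reduction; anti-dumping (Umbrial, 05.02): +38%; total 15% + 38% = 53%. → 53%.
Line D: motorcycle → 05.01; petrol-engined → 05.01.03; g.v.w. 2.5 t → 05.01.03.02. Scheduled 2%. Javaros agreement on 05.01: RVC < 35%. → 2%.
Sum: 48% + 8% + 53% + 2% = 111%.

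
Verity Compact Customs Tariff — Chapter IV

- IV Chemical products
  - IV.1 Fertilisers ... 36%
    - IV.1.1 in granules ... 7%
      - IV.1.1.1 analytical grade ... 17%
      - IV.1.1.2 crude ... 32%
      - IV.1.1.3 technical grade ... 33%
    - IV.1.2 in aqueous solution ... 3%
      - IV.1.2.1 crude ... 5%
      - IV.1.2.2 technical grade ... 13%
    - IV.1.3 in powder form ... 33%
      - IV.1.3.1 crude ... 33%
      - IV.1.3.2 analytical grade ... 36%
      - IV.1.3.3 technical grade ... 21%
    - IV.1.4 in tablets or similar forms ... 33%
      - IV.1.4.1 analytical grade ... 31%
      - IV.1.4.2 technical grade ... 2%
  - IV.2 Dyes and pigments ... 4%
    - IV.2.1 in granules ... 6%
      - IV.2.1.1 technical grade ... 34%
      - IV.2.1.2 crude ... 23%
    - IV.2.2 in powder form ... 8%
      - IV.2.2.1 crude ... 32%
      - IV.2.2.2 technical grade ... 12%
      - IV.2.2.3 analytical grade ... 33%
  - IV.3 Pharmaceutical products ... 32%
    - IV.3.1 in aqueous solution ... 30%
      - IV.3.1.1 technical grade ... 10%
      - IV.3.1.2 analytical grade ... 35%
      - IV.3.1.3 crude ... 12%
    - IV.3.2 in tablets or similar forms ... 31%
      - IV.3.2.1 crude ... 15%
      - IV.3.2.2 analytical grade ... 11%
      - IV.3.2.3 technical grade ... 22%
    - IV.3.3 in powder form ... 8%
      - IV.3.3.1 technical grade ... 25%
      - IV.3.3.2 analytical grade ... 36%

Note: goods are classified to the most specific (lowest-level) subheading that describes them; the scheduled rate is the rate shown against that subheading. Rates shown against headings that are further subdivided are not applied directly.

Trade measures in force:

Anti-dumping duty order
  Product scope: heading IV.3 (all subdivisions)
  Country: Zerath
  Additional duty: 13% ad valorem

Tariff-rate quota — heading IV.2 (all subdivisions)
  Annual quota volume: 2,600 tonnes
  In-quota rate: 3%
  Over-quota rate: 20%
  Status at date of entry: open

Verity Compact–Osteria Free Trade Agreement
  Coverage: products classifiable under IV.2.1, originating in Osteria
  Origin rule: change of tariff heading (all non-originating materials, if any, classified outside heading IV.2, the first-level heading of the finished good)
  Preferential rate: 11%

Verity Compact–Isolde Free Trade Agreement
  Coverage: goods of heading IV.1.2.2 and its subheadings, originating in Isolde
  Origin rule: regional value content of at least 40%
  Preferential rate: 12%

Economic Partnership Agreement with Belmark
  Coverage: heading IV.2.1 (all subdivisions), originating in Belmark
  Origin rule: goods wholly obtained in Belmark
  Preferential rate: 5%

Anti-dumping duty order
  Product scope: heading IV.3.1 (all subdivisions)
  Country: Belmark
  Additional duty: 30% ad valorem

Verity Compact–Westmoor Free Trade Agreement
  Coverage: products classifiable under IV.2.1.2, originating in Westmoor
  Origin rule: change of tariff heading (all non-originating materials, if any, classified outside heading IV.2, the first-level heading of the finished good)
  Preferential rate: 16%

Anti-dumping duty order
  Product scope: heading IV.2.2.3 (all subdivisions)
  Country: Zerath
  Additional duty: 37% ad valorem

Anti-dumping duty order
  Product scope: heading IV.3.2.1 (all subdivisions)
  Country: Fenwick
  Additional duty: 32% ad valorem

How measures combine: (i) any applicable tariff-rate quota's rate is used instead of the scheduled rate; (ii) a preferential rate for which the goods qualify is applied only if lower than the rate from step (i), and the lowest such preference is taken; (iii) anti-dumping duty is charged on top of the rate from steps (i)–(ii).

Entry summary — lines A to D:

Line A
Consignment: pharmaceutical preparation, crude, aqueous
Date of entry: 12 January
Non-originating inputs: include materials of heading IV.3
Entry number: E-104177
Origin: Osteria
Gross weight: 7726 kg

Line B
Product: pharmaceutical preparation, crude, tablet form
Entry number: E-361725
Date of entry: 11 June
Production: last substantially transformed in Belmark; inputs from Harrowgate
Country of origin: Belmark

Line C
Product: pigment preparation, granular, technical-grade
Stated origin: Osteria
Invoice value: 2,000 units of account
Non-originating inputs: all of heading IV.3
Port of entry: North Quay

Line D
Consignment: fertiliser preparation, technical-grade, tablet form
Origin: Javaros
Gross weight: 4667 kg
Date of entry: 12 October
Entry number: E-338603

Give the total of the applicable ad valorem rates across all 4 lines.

Line A: pharmaceutical → IV.3; aqueous → IV.3.1; crude → IV.3.1.3. Scheduled 12%. Osteria agreement on IV.2.1: IV.3.1.3 not covered. → 12%.
Line B: pharmaceutical → IV.3; tablet form → IV.3.2; crude → IV.3.2.1. Scheduled 15%. Belmark agreement on IV.2.1: IV.3.2.1 not covered. → 15%.
Line C: pigment → IV.2; granular → IV.2.1; technical-grade → IV.2.1.1. Scheduled 34%. quota on IV.2 open → in-quota 3%; Osteria agreement on IV.2.1: CTH met → 11% available; preference 11% not lower than 3% → no reduction. → 3%.
Line D: fertiliser → IV.1; tablet form → IV.1.4; technical-grade → IV.1.4.2. Scheduled 2%. No special measure applies. → 2%.
Sum: 12% + 15% + 3% + 2% = 32%.

32%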